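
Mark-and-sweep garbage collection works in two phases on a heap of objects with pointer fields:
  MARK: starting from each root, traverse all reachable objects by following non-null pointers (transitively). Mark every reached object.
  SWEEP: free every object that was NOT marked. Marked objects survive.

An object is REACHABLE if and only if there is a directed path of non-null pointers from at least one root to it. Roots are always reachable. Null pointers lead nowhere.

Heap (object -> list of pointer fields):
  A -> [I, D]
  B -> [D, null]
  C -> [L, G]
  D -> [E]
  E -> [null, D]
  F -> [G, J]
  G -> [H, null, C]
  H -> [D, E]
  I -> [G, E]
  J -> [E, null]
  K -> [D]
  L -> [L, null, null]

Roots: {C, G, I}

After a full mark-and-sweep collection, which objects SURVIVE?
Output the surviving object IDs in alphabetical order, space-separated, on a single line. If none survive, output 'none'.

Roots: C G I
Mark C: refs=L G, marked=C
Mark G: refs=H null C, marked=C G
Mark I: refs=G E, marked=C G I
Mark L: refs=L null null, marked=C G I L
Mark H: refs=D E, marked=C G H I L
Mark E: refs=null D, marked=C E G H I L
Mark D: refs=E, marked=C D E G H I L
Unmarked (collected): A B F J K

Answer: C D E G H I L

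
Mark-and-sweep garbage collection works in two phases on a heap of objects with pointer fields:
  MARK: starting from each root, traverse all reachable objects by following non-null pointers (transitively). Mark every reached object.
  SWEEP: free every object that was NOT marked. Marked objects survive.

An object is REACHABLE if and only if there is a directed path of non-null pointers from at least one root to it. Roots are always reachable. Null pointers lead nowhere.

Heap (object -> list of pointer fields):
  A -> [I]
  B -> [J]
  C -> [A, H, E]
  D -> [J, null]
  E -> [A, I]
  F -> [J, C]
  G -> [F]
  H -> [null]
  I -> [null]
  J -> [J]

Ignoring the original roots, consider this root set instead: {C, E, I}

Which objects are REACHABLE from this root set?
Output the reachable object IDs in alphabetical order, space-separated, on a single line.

Answer: A C E H I

Derivation:
Roots: C E I
Mark C: refs=A H E, marked=C
Mark E: refs=A I, marked=C E
Mark I: refs=null, marked=C E I
Mark A: refs=I, marked=A C E I
Mark H: refs=null, marked=A C E H I
Unmarked (collected): B D F G J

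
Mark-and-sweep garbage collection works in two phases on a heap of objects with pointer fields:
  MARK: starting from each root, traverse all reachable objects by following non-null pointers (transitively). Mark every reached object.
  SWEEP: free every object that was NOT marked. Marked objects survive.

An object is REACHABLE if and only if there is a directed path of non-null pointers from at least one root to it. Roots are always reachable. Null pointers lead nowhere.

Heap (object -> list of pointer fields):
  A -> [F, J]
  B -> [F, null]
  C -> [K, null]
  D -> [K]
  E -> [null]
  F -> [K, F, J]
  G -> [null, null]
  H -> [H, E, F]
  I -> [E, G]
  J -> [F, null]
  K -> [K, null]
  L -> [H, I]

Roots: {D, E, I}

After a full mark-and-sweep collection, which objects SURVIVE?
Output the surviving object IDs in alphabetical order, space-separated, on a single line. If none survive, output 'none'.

Answer: D E G I K

Derivation:
Roots: D E I
Mark D: refs=K, marked=D
Mark E: refs=null, marked=D E
Mark I: refs=E G, marked=D E I
Mark K: refs=K null, marked=D E I K
Mark G: refs=null null, marked=D E G I K
Unmarked (collected): A B C F H J L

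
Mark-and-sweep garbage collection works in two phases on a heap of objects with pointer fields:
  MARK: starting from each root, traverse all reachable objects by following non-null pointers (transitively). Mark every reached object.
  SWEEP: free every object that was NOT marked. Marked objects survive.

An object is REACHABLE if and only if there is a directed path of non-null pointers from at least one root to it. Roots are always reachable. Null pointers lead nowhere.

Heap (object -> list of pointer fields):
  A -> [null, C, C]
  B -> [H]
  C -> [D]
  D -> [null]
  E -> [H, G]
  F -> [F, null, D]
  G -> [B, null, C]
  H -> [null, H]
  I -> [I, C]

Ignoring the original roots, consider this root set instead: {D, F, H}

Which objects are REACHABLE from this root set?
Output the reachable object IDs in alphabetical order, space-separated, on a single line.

Roots: D F H
Mark D: refs=null, marked=D
Mark F: refs=F null D, marked=D F
Mark H: refs=null H, marked=D F H
Unmarked (collected): A B C E G I

Answer: D F H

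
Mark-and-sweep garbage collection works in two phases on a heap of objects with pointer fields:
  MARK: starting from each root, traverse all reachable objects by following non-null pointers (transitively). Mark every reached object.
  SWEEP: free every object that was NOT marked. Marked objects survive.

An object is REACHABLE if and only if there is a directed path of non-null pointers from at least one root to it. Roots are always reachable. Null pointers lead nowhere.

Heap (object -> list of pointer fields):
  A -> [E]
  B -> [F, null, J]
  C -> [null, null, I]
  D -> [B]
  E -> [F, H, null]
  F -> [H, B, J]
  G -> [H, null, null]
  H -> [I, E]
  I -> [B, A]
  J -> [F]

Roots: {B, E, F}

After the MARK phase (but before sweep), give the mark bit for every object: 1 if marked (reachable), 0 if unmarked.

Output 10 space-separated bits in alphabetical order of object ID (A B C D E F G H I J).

Answer: 1 1 0 0 1 1 0 1 1 1

Derivation:
Roots: B E F
Mark B: refs=F null J, marked=B
Mark E: refs=F H null, marked=B E
Mark F: refs=H B J, marked=B E F
Mark J: refs=F, marked=B E F J
Mark H: refs=I E, marked=B E F H J
Mark I: refs=B A, marked=B E F H I J
Mark A: refs=E, marked=A B E F H I J
Unmarked (collected): C D G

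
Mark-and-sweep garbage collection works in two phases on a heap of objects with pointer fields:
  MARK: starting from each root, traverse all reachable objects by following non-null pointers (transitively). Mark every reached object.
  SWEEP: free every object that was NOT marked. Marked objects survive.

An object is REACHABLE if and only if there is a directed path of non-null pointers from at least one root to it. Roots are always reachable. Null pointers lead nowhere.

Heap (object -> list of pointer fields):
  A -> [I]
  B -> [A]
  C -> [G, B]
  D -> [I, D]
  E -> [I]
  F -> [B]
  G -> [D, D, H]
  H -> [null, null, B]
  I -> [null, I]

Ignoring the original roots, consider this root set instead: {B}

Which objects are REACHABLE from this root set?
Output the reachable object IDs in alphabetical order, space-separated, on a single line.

Roots: B
Mark B: refs=A, marked=B
Mark A: refs=I, marked=A B
Mark I: refs=null I, marked=A B I
Unmarked (collected): C D E F G H

Answer: A B I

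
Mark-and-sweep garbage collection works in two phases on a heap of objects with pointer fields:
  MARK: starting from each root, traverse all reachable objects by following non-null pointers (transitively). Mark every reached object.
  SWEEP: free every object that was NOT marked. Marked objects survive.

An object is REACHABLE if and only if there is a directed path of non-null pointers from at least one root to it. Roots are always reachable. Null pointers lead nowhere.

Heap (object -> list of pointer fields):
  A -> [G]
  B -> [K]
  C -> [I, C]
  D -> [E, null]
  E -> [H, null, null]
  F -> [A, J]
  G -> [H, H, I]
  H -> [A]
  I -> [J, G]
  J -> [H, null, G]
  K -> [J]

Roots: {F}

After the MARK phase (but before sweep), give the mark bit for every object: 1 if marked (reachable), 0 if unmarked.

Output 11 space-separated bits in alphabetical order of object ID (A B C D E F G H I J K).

Roots: F
Mark F: refs=A J, marked=F
Mark A: refs=G, marked=A F
Mark J: refs=H null G, marked=A F J
Mark G: refs=H H I, marked=A F G J
Mark H: refs=A, marked=A F G H J
Mark I: refs=J G, marked=A F G H I J
Unmarked (collected): B C D E K

Answer: 1 0 0 0 0 1 1 1 1 1 0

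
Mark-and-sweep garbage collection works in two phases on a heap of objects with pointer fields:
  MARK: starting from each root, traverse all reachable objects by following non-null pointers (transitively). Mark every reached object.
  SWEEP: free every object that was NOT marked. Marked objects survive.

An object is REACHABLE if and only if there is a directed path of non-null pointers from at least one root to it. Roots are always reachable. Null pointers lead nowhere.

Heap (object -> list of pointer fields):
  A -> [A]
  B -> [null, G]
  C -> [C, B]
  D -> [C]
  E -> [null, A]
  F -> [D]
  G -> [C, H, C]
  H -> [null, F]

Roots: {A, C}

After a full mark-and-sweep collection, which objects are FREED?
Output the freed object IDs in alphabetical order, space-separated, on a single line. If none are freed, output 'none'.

Answer: E

Derivation:
Roots: A C
Mark A: refs=A, marked=A
Mark C: refs=C B, marked=A C
Mark B: refs=null G, marked=A B C
Mark G: refs=C H C, marked=A B C G
Mark H: refs=null F, marked=A B C G H
Mark F: refs=D, marked=A B C F G H
Mark D: refs=C, marked=A B C D F G H
Unmarked (collected): E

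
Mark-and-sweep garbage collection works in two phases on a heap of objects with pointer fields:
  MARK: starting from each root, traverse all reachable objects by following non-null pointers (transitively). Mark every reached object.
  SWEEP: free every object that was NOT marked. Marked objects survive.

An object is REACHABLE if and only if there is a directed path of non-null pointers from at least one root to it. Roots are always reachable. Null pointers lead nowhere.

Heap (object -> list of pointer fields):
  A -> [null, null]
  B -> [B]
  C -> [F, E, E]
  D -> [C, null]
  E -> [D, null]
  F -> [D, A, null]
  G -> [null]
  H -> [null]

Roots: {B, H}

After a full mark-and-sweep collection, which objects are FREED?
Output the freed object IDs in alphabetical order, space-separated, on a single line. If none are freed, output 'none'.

Answer: A C D E F G

Derivation:
Roots: B H
Mark B: refs=B, marked=B
Mark H: refs=null, marked=B H
Unmarked (collected): A C D E F G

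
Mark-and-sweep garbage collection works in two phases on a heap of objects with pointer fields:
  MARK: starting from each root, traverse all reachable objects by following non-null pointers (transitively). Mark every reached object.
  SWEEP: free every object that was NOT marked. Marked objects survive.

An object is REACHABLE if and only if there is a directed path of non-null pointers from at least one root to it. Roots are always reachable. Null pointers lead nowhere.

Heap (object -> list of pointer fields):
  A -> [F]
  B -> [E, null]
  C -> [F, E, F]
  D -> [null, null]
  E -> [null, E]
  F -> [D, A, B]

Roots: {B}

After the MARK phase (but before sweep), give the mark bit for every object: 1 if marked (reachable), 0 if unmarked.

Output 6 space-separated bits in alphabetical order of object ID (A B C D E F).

Roots: B
Mark B: refs=E null, marked=B
Mark E: refs=null E, marked=B E
Unmarked (collected): A C D F

Answer: 0 1 0 0 1 0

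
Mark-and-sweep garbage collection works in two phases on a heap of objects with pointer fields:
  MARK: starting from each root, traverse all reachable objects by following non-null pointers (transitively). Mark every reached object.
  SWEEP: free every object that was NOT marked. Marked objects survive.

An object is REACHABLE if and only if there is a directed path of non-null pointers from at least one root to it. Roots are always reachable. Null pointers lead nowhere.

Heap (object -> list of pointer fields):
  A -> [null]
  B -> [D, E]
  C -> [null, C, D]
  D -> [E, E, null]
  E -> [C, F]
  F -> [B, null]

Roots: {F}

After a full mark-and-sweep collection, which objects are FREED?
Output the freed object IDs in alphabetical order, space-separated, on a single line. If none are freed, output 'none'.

Roots: F
Mark F: refs=B null, marked=F
Mark B: refs=D E, marked=B F
Mark D: refs=E E null, marked=B D F
Mark E: refs=C F, marked=B D E F
Mark C: refs=null C D, marked=B C D E F
Unmarked (collected): A

Answer: A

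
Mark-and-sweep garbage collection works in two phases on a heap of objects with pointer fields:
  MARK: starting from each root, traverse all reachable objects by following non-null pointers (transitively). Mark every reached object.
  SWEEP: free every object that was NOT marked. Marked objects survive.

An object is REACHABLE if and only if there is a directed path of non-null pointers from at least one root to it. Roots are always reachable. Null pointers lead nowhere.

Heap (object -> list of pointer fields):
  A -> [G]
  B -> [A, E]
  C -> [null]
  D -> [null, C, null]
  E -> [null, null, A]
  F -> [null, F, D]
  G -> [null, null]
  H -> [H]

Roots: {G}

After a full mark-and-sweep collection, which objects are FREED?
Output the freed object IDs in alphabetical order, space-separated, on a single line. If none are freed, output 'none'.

Answer: A B C D E F H

Derivation:
Roots: G
Mark G: refs=null null, marked=G
Unmarked (collected): A B C D E F H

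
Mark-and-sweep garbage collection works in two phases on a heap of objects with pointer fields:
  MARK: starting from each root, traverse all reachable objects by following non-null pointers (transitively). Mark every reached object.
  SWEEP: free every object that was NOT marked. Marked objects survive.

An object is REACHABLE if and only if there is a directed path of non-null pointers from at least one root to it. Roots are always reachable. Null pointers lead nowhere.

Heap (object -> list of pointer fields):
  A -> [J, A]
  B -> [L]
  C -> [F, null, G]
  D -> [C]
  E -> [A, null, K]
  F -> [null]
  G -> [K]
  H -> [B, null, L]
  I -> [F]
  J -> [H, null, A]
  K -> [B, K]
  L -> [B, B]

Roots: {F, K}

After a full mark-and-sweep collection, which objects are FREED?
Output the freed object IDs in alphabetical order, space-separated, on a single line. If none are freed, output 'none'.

Answer: A C D E G H I J

Derivation:
Roots: F K
Mark F: refs=null, marked=F
Mark K: refs=B K, marked=F K
Mark B: refs=L, marked=B F K
Mark L: refs=B B, marked=B F K L
Unmarked (collected): A C D E G H I J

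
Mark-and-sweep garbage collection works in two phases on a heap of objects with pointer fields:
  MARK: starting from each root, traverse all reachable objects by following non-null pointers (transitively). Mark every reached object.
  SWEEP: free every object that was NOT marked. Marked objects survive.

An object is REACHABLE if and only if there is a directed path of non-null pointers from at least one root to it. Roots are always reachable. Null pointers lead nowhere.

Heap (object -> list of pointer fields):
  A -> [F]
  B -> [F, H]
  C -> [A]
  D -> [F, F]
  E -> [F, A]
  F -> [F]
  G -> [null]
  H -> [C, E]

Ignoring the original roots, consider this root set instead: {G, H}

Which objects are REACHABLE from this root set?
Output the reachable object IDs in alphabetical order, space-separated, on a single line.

Answer: A C E F G H

Derivation:
Roots: G H
Mark G: refs=null, marked=G
Mark H: refs=C E, marked=G H
Mark C: refs=A, marked=C G H
Mark E: refs=F A, marked=C E G H
Mark A: refs=F, marked=A C E G H
Mark F: refs=F, marked=A C E F G H
Unmarked (collected): B D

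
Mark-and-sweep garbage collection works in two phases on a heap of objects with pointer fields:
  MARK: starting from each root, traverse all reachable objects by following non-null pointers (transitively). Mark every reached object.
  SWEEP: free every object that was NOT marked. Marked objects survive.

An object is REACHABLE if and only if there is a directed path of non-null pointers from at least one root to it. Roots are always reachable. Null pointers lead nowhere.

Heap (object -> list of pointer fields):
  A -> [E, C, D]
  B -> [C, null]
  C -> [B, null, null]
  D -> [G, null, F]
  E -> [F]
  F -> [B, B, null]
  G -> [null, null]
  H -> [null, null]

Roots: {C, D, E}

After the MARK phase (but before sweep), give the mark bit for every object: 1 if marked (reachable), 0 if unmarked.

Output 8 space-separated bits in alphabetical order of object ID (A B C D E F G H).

Roots: C D E
Mark C: refs=B null null, marked=C
Mark D: refs=G null F, marked=C D
Mark E: refs=F, marked=C D E
Mark B: refs=C null, marked=B C D E
Mark G: refs=null null, marked=B C D E G
Mark F: refs=B B null, marked=B C D E F G
Unmarked (collected): A H

Answer: 0 1 1 1 1 1 1 0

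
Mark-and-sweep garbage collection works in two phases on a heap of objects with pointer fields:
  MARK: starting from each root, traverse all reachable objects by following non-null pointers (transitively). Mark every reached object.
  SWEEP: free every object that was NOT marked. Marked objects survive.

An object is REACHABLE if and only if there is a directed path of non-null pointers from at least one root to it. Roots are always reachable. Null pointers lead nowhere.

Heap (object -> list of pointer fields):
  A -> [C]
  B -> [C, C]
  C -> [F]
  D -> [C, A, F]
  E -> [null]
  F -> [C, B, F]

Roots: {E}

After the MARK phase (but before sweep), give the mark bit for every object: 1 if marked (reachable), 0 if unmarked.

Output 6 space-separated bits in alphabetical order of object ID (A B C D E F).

Answer: 0 0 0 0 1 0

Derivation:
Roots: E
Mark E: refs=null, marked=E
Unmarked (collected): A B C D F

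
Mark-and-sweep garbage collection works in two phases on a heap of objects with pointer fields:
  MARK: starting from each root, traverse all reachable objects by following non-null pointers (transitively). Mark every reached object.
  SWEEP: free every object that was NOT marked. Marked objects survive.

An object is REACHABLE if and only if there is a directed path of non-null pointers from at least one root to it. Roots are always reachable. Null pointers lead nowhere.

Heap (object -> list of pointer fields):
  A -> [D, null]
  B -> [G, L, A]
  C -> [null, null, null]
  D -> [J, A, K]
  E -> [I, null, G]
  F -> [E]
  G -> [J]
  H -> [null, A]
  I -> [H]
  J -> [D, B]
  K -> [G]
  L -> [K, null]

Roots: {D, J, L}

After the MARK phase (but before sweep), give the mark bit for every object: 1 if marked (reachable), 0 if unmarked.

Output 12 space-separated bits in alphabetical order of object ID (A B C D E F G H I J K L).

Roots: D J L
Mark D: refs=J A K, marked=D
Mark J: refs=D B, marked=D J
Mark L: refs=K null, marked=D J L
Mark A: refs=D null, marked=A D J L
Mark K: refs=G, marked=A D J K L
Mark B: refs=G L A, marked=A B D J K L
Mark G: refs=J, marked=A B D G J K L
Unmarked (collected): C E F H I

Answer: 1 1 0 1 0 0 1 0 0 1 1 1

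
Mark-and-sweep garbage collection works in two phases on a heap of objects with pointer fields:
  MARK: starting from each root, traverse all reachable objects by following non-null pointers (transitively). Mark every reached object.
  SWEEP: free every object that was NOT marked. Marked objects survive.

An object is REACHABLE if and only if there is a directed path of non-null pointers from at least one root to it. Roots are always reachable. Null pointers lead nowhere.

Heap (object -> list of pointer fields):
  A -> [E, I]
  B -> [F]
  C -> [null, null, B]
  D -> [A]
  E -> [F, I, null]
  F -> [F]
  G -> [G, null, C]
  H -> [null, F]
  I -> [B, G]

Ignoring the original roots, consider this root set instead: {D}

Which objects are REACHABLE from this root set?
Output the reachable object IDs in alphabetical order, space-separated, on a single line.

Roots: D
Mark D: refs=A, marked=D
Mark A: refs=E I, marked=A D
Mark E: refs=F I null, marked=A D E
Mark I: refs=B G, marked=A D E I
Mark F: refs=F, marked=A D E F I
Mark B: refs=F, marked=A B D E F I
Mark G: refs=G null C, marked=A B D E F G I
Mark C: refs=null null B, marked=A B C D E F G I
Unmarked (collected): H

Answer: A B C D E F G I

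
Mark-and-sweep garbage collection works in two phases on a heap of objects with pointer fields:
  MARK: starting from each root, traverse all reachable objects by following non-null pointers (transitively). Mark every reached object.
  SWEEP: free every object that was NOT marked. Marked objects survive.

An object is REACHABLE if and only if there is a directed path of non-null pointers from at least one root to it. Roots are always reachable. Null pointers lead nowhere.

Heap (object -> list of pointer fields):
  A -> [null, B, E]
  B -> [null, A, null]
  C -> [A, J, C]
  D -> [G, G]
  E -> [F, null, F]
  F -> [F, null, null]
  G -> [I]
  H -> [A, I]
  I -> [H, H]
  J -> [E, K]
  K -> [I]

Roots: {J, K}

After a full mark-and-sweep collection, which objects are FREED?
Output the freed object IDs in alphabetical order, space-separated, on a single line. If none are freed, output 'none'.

Roots: J K
Mark J: refs=E K, marked=J
Mark K: refs=I, marked=J K
Mark E: refs=F null F, marked=E J K
Mark I: refs=H H, marked=E I J K
Mark F: refs=F null null, marked=E F I J K
Mark H: refs=A I, marked=E F H I J K
Mark A: refs=null B E, marked=A E F H I J K
Mark B: refs=null A null, marked=A B E F H I J K
Unmarked (collected): C D G

Answer: C D G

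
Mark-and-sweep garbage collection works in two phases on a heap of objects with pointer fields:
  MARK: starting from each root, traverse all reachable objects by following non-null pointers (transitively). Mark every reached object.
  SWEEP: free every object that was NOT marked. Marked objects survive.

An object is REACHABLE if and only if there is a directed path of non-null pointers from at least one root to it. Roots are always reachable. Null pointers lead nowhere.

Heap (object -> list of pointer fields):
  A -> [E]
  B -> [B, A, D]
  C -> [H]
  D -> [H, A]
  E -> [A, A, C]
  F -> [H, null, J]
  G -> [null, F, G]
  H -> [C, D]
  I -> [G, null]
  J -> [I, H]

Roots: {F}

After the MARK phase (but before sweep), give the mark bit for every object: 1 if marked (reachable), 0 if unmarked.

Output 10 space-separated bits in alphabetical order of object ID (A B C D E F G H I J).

Roots: F
Mark F: refs=H null J, marked=F
Mark H: refs=C D, marked=F H
Mark J: refs=I H, marked=F H J
Mark C: refs=H, marked=C F H J
Mark D: refs=H A, marked=C D F H J
Mark I: refs=G null, marked=C D F H I J
Mark A: refs=E, marked=A C D F H I J
Mark G: refs=null F G, marked=A C D F G H I J
Mark E: refs=A A C, marked=A C D E F G H I J
Unmarked (collected): B

Answer: 1 0 1 1 1 1 1 1 1 1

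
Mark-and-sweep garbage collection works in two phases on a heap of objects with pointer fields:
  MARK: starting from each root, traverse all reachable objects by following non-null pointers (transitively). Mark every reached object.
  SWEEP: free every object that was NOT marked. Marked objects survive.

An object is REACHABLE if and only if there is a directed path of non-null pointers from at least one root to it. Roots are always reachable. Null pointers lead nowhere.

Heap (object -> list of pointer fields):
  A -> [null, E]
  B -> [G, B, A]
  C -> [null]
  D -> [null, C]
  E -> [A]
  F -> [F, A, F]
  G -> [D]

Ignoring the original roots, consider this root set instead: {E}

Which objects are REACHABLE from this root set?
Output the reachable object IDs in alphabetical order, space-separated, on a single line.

Answer: A E

Derivation:
Roots: E
Mark E: refs=A, marked=E
Mark A: refs=null E, marked=A E
Unmarked (collected): B C D F G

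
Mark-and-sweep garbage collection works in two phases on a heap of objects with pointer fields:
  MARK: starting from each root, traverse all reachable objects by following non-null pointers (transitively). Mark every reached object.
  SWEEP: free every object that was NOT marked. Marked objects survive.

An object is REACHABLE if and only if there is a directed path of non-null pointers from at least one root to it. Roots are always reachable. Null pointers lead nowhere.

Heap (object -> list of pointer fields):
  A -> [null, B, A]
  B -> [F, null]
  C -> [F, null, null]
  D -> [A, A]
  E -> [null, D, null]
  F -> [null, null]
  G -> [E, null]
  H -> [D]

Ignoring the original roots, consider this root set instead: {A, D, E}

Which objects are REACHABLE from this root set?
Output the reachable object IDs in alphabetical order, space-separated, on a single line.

Roots: A D E
Mark A: refs=null B A, marked=A
Mark D: refs=A A, marked=A D
Mark E: refs=null D null, marked=A D E
Mark B: refs=F null, marked=A B D E
Mark F: refs=null null, marked=A B D E F
Unmarked (collected): C G H

Answer: A B D E F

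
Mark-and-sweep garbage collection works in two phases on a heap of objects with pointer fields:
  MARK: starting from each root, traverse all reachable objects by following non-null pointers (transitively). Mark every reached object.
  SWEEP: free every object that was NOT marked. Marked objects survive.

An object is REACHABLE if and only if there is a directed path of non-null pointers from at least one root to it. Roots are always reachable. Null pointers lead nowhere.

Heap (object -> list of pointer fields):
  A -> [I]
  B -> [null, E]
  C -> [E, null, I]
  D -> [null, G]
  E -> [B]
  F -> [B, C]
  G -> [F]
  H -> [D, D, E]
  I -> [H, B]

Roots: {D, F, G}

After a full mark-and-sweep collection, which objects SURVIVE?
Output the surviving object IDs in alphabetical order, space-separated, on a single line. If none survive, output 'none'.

Answer: B C D E F G H I

Derivation:
Roots: D F G
Mark D: refs=null G, marked=D
Mark F: refs=B C, marked=D F
Mark G: refs=F, marked=D F G
Mark B: refs=null E, marked=B D F G
Mark C: refs=E null I, marked=B C D F G
Mark E: refs=B, marked=B C D E F G
Mark I: refs=H B, marked=B C D E F G I
Mark H: refs=D D E, marked=B C D E F G H I
Unmarked (collected): A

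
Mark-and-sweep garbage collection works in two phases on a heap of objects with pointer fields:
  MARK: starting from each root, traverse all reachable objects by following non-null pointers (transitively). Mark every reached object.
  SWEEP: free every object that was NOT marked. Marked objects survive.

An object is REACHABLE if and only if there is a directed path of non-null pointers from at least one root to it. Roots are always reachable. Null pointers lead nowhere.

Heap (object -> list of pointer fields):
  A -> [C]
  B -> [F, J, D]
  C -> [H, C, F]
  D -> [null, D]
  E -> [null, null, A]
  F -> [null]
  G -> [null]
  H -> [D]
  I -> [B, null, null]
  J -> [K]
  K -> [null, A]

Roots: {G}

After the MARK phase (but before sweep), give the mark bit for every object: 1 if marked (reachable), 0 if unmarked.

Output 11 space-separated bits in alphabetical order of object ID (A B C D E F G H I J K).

Roots: G
Mark G: refs=null, marked=G
Unmarked (collected): A B C D E F H I J K

Answer: 0 0 0 0 0 0 1 0 0 0 0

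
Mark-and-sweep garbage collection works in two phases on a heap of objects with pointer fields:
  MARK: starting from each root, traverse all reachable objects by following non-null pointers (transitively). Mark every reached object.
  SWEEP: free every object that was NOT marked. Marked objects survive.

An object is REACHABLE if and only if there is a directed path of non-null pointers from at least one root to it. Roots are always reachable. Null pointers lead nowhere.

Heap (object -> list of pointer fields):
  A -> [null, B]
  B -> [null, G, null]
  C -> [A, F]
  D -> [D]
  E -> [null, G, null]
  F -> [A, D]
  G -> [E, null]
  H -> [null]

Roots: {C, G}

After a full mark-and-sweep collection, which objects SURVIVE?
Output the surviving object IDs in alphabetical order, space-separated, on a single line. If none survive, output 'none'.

Answer: A B C D E F G

Derivation:
Roots: C G
Mark C: refs=A F, marked=C
Mark G: refs=E null, marked=C G
Mark A: refs=null B, marked=A C G
Mark F: refs=A D, marked=A C F G
Mark E: refs=null G null, marked=A C E F G
Mark B: refs=null G null, marked=A B C E F G
Mark D: refs=D, marked=A B C D E F G
Unmarked (collected): H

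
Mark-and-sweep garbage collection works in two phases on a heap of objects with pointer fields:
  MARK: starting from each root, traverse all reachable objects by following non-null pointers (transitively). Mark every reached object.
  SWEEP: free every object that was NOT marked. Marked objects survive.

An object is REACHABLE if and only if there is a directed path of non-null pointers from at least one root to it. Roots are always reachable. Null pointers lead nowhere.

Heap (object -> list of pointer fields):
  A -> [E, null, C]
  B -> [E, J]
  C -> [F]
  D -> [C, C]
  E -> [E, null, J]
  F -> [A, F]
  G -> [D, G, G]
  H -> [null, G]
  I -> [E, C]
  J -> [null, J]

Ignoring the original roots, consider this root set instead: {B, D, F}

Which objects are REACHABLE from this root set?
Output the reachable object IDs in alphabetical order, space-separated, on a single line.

Roots: B D F
Mark B: refs=E J, marked=B
Mark D: refs=C C, marked=B D
Mark F: refs=A F, marked=B D F
Mark E: refs=E null J, marked=B D E F
Mark J: refs=null J, marked=B D E F J
Mark C: refs=F, marked=B C D E F J
Mark A: refs=E null C, marked=A B C D E F J
Unmarked (collected): G H I

Answer: A B C D E F J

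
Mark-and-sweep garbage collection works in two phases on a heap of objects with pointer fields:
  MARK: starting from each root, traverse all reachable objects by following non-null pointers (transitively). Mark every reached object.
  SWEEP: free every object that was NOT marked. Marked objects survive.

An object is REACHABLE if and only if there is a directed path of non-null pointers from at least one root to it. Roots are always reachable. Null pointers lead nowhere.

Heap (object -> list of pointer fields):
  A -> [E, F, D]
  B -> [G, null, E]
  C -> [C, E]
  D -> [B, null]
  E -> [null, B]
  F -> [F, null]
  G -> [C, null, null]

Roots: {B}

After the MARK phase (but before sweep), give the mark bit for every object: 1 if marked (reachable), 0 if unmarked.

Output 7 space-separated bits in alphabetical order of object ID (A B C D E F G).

Answer: 0 1 1 0 1 0 1

Derivation:
Roots: B
Mark B: refs=G null E, marked=B
Mark G: refs=C null null, marked=B G
Mark E: refs=null B, marked=B E G
Mark C: refs=C E, marked=B C E G
Unmarked (collected): A D F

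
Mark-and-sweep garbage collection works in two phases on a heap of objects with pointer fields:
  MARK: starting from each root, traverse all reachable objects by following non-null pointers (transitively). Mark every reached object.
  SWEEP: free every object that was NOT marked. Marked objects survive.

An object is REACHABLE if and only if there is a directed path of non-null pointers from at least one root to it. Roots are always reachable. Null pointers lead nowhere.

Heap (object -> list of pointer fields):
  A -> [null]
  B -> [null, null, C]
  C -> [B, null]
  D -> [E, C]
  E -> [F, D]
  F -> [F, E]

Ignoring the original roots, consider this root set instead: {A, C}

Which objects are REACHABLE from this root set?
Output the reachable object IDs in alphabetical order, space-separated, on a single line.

Answer: A B C

Derivation:
Roots: A C
Mark A: refs=null, marked=A
Mark C: refs=B null, marked=A C
Mark B: refs=null null C, marked=A B C
Unmarked (collected): D E F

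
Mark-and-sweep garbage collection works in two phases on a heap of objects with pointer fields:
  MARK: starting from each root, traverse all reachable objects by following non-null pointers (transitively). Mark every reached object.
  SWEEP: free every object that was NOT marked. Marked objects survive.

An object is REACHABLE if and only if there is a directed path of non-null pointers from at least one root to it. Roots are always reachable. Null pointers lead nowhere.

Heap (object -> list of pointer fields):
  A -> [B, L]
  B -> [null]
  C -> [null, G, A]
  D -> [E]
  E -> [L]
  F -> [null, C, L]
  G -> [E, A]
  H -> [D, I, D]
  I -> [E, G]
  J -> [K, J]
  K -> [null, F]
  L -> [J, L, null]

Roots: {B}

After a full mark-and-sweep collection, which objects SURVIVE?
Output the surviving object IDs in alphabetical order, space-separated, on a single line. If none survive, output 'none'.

Answer: B

Derivation:
Roots: B
Mark B: refs=null, marked=B
Unmarked (collected): A C D E F G H I J K L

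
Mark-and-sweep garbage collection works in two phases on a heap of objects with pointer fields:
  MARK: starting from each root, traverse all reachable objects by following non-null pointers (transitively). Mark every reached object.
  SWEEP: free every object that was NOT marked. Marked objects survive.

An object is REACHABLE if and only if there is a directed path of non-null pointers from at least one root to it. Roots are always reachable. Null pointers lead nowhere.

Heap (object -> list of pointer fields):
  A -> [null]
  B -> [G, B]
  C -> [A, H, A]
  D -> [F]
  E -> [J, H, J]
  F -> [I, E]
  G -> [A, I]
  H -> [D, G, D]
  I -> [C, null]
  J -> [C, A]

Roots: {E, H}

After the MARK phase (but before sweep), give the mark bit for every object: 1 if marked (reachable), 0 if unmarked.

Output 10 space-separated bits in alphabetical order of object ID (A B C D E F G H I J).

Roots: E H
Mark E: refs=J H J, marked=E
Mark H: refs=D G D, marked=E H
Mark J: refs=C A, marked=E H J
Mark D: refs=F, marked=D E H J
Mark G: refs=A I, marked=D E G H J
Mark C: refs=A H A, marked=C D E G H J
Mark A: refs=null, marked=A C D E G H J
Mark F: refs=I E, marked=A C D E F G H J
Mark I: refs=C null, marked=A C D E F G H I J
Unmarked (collected): B

Answer: 1 0 1 1 1 1 1 1 1 1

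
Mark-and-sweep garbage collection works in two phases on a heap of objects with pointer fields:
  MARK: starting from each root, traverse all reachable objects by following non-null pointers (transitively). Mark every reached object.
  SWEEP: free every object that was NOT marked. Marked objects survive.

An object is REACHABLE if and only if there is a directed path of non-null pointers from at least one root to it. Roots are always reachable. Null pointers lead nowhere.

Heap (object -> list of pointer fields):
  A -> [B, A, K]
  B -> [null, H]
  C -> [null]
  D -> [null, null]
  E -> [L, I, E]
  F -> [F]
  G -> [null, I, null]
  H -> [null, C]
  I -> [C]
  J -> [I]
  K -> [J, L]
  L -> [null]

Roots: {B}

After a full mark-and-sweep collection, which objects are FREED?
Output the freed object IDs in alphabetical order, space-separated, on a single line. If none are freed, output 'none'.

Answer: A D E F G I J K L

Derivation:
Roots: B
Mark B: refs=null H, marked=B
Mark H: refs=null C, marked=B H
Mark C: refs=null, marked=B C H
Unmarked (collected): A D E F G I J K L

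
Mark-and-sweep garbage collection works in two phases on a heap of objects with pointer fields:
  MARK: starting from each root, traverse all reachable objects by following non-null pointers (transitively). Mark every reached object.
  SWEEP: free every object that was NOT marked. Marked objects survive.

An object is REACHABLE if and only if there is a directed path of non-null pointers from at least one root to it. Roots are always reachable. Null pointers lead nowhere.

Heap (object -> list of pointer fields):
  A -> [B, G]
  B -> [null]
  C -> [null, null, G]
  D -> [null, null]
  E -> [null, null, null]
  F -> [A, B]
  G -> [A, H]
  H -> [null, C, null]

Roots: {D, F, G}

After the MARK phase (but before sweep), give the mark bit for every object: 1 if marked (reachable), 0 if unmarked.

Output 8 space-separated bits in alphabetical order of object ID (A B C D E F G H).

Roots: D F G
Mark D: refs=null null, marked=D
Mark F: refs=A B, marked=D F
Mark G: refs=A H, marked=D F G
Mark A: refs=B G, marked=A D F G
Mark B: refs=null, marked=A B D F G
Mark H: refs=null C null, marked=A B D F G H
Mark C: refs=null null G, marked=A B C D F G H
Unmarked (collected): E

Answer: 1 1 1 1 0 1 1 1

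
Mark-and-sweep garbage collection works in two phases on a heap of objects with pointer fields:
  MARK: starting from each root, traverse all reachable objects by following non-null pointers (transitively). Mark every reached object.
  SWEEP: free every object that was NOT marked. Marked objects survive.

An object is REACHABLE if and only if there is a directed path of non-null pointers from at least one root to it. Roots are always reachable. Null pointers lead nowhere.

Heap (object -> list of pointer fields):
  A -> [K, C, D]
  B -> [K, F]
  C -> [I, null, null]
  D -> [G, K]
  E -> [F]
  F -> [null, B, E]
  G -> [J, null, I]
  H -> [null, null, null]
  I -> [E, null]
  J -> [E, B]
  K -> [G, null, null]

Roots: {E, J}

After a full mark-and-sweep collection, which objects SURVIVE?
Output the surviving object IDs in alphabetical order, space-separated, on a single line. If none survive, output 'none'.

Answer: B E F G I J K

Derivation:
Roots: E J
Mark E: refs=F, marked=E
Mark J: refs=E B, marked=E J
Mark F: refs=null B E, marked=E F J
Mark B: refs=K F, marked=B E F J
Mark K: refs=G null null, marked=B E F J K
Mark G: refs=J null I, marked=B E F G J K
Mark I: refs=E null, marked=B E F G I J K
Unmarked (collected): A C D H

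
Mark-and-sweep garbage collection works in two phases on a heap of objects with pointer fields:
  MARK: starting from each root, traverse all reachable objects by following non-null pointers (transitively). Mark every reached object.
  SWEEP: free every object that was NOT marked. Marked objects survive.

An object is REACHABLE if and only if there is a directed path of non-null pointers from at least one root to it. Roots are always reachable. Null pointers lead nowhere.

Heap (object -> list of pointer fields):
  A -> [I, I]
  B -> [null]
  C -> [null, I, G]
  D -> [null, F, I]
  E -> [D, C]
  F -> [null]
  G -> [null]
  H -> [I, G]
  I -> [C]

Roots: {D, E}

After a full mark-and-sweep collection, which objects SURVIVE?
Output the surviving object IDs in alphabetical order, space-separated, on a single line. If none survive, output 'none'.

Answer: C D E F G I

Derivation:
Roots: D E
Mark D: refs=null F I, marked=D
Mark E: refs=D C, marked=D E
Mark F: refs=null, marked=D E F
Mark I: refs=C, marked=D E F I
Mark C: refs=null I G, marked=C D E F I
Mark G: refs=null, marked=C D E F G I
Unmarked (collected): A B H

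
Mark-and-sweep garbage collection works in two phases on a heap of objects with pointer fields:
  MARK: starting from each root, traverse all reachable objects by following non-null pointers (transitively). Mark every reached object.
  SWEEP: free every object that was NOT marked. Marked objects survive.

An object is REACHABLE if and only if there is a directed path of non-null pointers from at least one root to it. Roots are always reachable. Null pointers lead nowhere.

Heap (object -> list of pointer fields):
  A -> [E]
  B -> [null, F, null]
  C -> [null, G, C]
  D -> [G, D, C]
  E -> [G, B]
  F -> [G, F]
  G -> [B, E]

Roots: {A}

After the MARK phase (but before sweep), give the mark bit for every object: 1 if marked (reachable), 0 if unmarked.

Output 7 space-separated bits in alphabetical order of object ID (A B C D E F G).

Answer: 1 1 0 0 1 1 1

Derivation:
Roots: A
Mark A: refs=E, marked=A
Mark E: refs=G B, marked=A E
Mark G: refs=B E, marked=A E G
Mark B: refs=null F null, marked=A B E G
Mark F: refs=G F, marked=A B E F G
Unmarked (collected): C D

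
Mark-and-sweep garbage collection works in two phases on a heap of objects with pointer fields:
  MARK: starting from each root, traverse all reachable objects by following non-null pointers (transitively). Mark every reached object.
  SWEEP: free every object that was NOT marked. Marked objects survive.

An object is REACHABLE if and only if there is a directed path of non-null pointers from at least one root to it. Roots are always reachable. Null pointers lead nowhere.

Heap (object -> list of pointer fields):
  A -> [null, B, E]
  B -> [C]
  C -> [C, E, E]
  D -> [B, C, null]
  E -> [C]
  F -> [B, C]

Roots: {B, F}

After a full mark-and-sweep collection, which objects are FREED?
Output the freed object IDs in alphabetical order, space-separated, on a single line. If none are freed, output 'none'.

Answer: A D

Derivation:
Roots: B F
Mark B: refs=C, marked=B
Mark F: refs=B C, marked=B F
Mark C: refs=C E E, marked=B C F
Mark E: refs=C, marked=B C E F
Unmarked (collected): A D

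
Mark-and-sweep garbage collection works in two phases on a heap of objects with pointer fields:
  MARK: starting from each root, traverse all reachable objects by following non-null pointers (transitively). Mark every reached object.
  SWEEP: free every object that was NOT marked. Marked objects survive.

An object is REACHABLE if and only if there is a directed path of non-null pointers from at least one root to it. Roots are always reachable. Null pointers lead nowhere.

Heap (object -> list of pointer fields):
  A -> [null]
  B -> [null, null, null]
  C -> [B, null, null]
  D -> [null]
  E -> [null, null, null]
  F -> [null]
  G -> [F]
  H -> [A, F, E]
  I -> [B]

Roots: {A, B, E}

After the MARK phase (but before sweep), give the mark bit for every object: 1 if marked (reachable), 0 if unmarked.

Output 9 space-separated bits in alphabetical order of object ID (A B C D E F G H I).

Answer: 1 1 0 0 1 0 0 0 0

Derivation:
Roots: A B E
Mark A: refs=null, marked=A
Mark B: refs=null null null, marked=A B
Mark E: refs=null null null, marked=A B E
Unmarked (collected): C D F G H I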